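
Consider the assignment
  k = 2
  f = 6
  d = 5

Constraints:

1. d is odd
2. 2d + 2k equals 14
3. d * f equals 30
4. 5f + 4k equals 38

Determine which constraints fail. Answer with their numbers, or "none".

1. d = 5 is odd  ✓
2. 2d + 2k = 2(5) + 2(2) = 14  ✓
3. d * f = 5 * 6 = 30  ✓
4. 5f + 4k = 5(6) + 4(2) = 38  ✓

Yes — all constraints hold.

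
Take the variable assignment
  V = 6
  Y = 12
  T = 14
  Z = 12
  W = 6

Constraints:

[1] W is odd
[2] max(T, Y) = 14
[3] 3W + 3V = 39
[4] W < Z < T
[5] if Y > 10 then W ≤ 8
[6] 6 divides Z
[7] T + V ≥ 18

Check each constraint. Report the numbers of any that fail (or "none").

[1] W = 6 is even  false
[2] max(14, 12) = 14  true
[3] 3W + 3V = 3(6) + 3(6) = 36, not 39  false
[4] values 6 < 12 < 14  true
[5] Y = 12 > 10, so we need W ≤ 8; W = 6 ≤ 8  true
[6] 12 / 6 = 2, so 6 divides 12  true
[7] T + V = 14 + 6 = 20; 20 ≥ 18  true

No — constraints 1, 3 are not satisfied.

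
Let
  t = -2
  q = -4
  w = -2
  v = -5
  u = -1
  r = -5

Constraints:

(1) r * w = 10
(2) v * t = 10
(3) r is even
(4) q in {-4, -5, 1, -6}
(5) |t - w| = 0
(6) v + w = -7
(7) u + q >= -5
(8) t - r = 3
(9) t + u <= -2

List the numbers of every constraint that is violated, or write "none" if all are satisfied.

(1) r * w = -5 * (-2) = 10 — holds.
(2) v * t = -5 * (-2) = 10 — holds.
(3) r = -5 is odd — does not hold.
(4) q = -4 is in {-4, -5, 1, -6} — holds.
(5) |-2 - (-2)| = 0 — holds.
(6) v + w = -5 + (-2) = -7 — holds.
(7) u + q = -1 + (-4) = -5; -5 ≥ -5 — holds.
(8) t - r = -2 - (-5) = 3 — holds.
(9) t + u = -2 + (-1) = -3; -3 ≤ -2 — holds.

No — constraint 3 is not satisfied.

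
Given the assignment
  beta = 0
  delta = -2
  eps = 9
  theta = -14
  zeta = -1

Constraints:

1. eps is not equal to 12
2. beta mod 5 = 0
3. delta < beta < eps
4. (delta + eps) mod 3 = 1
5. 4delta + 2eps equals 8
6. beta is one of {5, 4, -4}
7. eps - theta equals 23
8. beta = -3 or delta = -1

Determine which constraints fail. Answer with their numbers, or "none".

Violated: 5, 6, and 8.

1. eps = 9, and 9 ≠ 12 — OK.
2. 0 mod 5 = 0 — OK.
3. values -2 < 0 < 9 — OK.
4. delta + eps = 7; 7 mod 3 = 1 — OK.
5. 4delta + 2eps = 4(-2) + 2(9) = 10, not 8 — violated.
6. beta = 0 is not in {5, 4, -4} — violated.
7. eps - theta = 9 - (-14) = 23 — OK.
8. beta = 0 ≠ -3 and delta = -2 ≠ -1; both disjuncts false — violated.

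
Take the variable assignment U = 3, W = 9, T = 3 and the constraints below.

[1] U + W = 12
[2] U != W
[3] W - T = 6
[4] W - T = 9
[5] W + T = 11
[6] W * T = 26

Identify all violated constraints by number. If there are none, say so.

No — constraints 4, 5, 6 are not satisfied.

[1] U + W = 3 + 9 = 12 — satisfied.
[2] U = 3, W = 9; distinct — satisfied.
[3] W - T = 9 - 3 = 6 — satisfied.
[4] W - T = 9 - 3 = 6, not 9 — violated.
[5] W + T = 9 + 3 = 12, not 11 — violated.
[6] W * T = 9 * 3 = 27, not 26 — violated.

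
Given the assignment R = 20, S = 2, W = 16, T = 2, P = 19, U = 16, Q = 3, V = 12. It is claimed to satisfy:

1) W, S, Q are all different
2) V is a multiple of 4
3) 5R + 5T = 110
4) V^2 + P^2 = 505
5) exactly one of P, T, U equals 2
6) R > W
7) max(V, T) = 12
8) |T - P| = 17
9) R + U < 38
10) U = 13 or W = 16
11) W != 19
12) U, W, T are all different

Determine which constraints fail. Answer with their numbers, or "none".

1) values 16, 2, 3 are pairwise distinct  holds
2) 12 / 4 = 3, so 4 divides 12  holds
3) 5R + 5T = 5(20) + 5(2) = 110  holds
4) V^2 + P^2 = 12^2 + 19^2 = 144 + 361 = 505  holds
5) P=19, T=2, U=16; 1 of them equals 2  holds
6) R = 20, W = 16; 20 > 16  holds
7) max(12, 2) = 12  holds
8) |2 - 19| = 17  holds
9) R + U = 20 + 16 = 36; 36 < 38  holds
10) U = 16 ≠ 13, but W = 16 = 16 (second disjunct)  holds
11) W = 16, and 16 ≠ 19  holds
12) U = W = 16, not all different  fails

Constraint 12 does not hold.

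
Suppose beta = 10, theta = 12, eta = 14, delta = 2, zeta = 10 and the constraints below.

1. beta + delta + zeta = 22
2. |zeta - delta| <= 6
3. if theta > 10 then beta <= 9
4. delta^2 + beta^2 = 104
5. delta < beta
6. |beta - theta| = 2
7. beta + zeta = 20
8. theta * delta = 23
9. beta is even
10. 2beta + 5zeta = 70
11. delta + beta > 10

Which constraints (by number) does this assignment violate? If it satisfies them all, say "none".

1. beta + delta + zeta = 10 + 2 + 10 = 22  yes
2. |10 - 2| = 8; 8 > 6, exceeds bound 6  no
3. theta = 12 > 10, so we need beta ≤ 9; but beta = 10 > 9  no
4. delta^2 + beta^2 = 2^2 + 10^2 = 4 + 100 = 104  yes
5. delta = 2, beta = 10; 2 < 10  yes
6. |10 - 12| = 2  yes
7. beta + zeta = 10 + 10 = 20  yes
8. theta * delta = 12 * 2 = 24, not 23  no
9. beta = 10 is even  yes
10. 2beta + 5zeta = 2(10) + 5(10) = 70  yes
11. delta + beta = 2 + 10 = 12; 12 > 10  yes

Constraints 2, 3, 8 do not hold.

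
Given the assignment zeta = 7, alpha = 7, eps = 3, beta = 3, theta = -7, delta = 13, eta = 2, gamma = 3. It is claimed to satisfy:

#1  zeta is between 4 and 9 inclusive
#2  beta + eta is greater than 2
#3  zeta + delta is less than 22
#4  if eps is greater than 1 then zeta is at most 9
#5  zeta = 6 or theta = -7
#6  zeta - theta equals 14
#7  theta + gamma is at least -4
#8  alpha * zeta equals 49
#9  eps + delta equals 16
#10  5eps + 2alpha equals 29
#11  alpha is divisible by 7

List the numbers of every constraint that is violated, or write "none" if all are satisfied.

Yes — all constraints hold.

#1 zeta = 7 lies in [4, 9] — holds.
#2 beta + eta = 3 + 2 = 5; 5 > 2 — holds.
#3 zeta + delta = 7 + 13 = 20; 20 < 22 — holds.
#4 eps = 3 > 1, so we need zeta ≤ 9; zeta = 7 ≤ 9 — holds.
#5 zeta = 7 ≠ 6, but theta = -7 = -7 (second disjunct) — holds.
#6 zeta - theta = 7 - (-7) = 14 — holds.
#7 theta + gamma = -7 + 3 = -4; -4 ≥ -4 — holds.
#8 alpha * zeta = 7 * 7 = 49 — holds.
#9 eps + delta = 3 + 13 = 16 — holds.
#10 5eps + 2alpha = 5(3) + 2(7) = 29 — holds.
#11 7 / 7 = 1, so 7 divides 7 — holds.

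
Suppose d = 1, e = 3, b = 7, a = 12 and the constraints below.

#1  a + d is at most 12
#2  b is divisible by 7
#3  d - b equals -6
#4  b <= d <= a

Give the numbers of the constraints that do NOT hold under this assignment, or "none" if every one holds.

Constraints 1 and 4 are violated.

#1 a + d = 12 + 1 = 13; 13 > 12, bound 12 not met  fails
#2 7 / 7 = 1, so 7 divides 7  holds
#3 d - b = 1 - 7 = -6  holds
#4 values 7, 1, 12; b = 7 is not <= d = 1  fails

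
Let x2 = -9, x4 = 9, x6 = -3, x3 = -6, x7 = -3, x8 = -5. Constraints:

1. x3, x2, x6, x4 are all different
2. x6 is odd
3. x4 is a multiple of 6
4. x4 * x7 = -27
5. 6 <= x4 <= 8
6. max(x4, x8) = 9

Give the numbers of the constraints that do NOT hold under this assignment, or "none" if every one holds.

Violated: 3 and 5.

1. values -6, -9, -3, 9 are pairwise distinct  yes
2. x6 = -3 is odd  yes
3. 9 = 6*1 + 3, so 6 does not divide 9  no
4. x4 * x7 = 9 * (-3) = -27  yes
5. x4 = 9 is outside [6, 8]  no
6. max(9, -5) = 9  yes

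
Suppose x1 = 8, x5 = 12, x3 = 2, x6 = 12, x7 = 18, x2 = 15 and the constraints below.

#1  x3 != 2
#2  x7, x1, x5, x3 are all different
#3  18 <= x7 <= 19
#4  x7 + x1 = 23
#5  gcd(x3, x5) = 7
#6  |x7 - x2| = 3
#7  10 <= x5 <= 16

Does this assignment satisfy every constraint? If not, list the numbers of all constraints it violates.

#1 x3 = 2, but 2 is required to differ  ✗
#2 values 18, 8, 12, 2 are pairwise distinct  ✓
#3 x7 = 18 lies in [18, 19]  ✓
#4 x7 + x1 = 18 + 8 = 26, not 23  ✗
#5 gcd(2, 12) = 2, not 7  ✗
#6 |18 - 15| = 3  ✓
#7 x5 = 12 lies in [10, 16]  ✓

The assignment fails constraints 1, 4, and 5.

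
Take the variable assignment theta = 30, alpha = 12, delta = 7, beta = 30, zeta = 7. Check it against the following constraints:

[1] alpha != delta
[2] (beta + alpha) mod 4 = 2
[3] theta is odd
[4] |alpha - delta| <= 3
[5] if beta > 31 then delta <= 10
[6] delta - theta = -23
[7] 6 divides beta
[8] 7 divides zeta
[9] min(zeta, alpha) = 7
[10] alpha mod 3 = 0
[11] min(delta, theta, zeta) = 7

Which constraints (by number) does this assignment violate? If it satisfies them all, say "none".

[1] alpha = 12, delta = 7; distinct — holds.
[2] beta + alpha = 42; 42 mod 4 = 2 — holds.
[3] theta = 30 is even — fails.
[4] |12 - 7| = 5; 5 > 3, exceeds bound 3 — fails.
[5] beta = 30, not > 31; antecedent false, conditional vacuously true — holds.
[6] delta - theta = 7 - 30 = -23 — holds.
[7] 30 / 6 = 5, so 6 divides 30 — holds.
[8] 7 / 7 = 1, so 7 divides 7 — holds.
[9] min(7, 12) = 7 — holds.
[10] 12 mod 3 = 0 — holds.
[11] min(7, 30, 7) = 7 — holds.

Constraints 3 and 4 are violated.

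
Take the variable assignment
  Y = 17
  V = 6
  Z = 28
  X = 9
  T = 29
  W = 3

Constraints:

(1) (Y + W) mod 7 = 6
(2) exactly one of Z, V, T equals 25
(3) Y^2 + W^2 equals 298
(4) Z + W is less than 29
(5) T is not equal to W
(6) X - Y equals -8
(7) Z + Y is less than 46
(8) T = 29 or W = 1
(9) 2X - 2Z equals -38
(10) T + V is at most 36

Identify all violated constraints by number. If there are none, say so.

Constraints 2 and 4 do not hold.

(1) Y + W = 20; 20 mod 7 = 6 — satisfied.
(2) Z=28, V=6, T=29; 0 of them equal 25, not exactly one — violated.
(3) Y^2 + W^2 = 17^2 + 3^2 = 289 + 9 = 298 — satisfied.
(4) Z + W = 28 + 3 = 31; 31 ≥ 29, bound 29 not met — violated.
(5) T = 29, W = 3; distinct — satisfied.
(6) X - Y = 9 - 17 = -8 — satisfied.
(7) Z + Y = 28 + 17 = 45; 45 < 46 — satisfied.
(8) T = 29 = 29 (first disjunct) — satisfied.
(9) 2X - 2Z = 2(9) - 2(28) = -38 — satisfied.
(10) T + V = 29 + 6 = 35; 35 ≤ 36 — satisfied.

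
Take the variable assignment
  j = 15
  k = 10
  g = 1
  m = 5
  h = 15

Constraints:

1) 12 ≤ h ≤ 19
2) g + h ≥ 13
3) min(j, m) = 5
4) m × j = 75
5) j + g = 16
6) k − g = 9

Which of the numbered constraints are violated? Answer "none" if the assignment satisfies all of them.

1) h = 15 lies in [12, 19] — satisfied.
2) g + h = 1 + 15 = 16; 16 ≥ 13 — satisfied.
3) min(15, 5) = 5 — satisfied.
4) m × j = 5 × 15 = 75 — satisfied.
5) j + g = 15 + 1 = 16 — satisfied.
6) k − g = 10 − 1 = 9 — satisfied.

No violations.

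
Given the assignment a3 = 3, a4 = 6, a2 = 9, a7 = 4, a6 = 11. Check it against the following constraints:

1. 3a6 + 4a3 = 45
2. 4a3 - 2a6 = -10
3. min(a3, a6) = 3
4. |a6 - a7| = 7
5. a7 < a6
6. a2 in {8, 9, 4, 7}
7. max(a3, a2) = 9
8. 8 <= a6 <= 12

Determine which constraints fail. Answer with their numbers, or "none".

1. 3a6 + 4a3 = 3(11) + 4(3) = 45  OK
2. 4a3 - 2a6 = 4(3) - 2(11) = -10  OK
3. min(3, 11) = 3  OK
4. |11 - 4| = 7  OK
5. a7 = 4, a6 = 11; 4 < 11  OK
6. a2 = 9 is in {8, 9, 4, 7}  OK
7. max(3, 9) = 9  OK
8. a6 = 11 lies in [8, 12]  OK

None — every constraint holds.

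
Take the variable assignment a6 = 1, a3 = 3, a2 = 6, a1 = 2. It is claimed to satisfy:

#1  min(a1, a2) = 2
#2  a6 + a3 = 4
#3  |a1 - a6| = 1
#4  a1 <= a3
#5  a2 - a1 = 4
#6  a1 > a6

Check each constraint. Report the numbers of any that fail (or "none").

#1 min(2, 6) = 2 — OK.
#2 a6 + a3 = 1 + 3 = 4 — OK.
#3 |2 - 1| = 1 — OK.
#4 a1 = 2, a3 = 3; 2 ≤ 3 — OK.
#5 a2 - a1 = 6 - 2 = 4 — OK.
#6 a1 = 2, a6 = 1; 2 > 1 — OK.

The assignment satisfies every constraint.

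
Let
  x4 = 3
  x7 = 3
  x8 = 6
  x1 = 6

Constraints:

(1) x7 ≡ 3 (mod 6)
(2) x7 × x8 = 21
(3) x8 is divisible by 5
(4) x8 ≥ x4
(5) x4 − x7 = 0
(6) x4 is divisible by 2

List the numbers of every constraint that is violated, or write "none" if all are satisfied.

Constraints 2, 3, and 6 do not hold.

(1) 3 mod 6 = 3  true
(2) x7 × x8 = 3 × 6 = 18, not 21  false
(3) 6 = 5×1 + 1, so 5 does not divide 6  false
(4) x8 = 6, x4 = 3; 6 ≥ 3  true
(5) x4 − x7 = 3 − 3 = 0  true
(6) 3 = 2×1 + 1, so 2 does not divide 3  false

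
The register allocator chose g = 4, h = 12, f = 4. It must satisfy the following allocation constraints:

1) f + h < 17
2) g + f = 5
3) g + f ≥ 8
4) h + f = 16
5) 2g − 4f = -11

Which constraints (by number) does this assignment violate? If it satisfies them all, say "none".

1) f + h = 4 + 12 = 16; 16 < 17  ✓
2) g + f = 4 + 4 = 8, not 5  ✗
3) g + f = 4 + 4 = 8; 8 ≥ 8  ✓
4) h + f = 12 + 4 = 16  ✓
5) 2g − 4f = 2(4) − 4(4) = -8, not -11  ✗

The assignment fails constraints 2 and 5.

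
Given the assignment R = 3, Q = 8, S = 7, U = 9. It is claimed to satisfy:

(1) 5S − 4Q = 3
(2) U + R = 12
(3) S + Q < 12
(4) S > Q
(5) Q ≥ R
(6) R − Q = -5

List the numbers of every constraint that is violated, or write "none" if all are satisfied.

No — constraints 3, 4 are not satisfied.

(1) 5S − 4Q = 5(7) − 4(8) = 3 — holds.
(2) U + R = 9 + 3 = 12 — holds.
(3) S + Q = 7 + 8 = 15; 15 ≥ 12, bound 12 not met — fails.
(4) S = 7, Q = 8; 7 ≤ 8 (want >) — fails.
(5) Q = 8, R = 3; 8 ≥ 3 — holds.
(6) R − Q = 3 − 8 = -5 — holds.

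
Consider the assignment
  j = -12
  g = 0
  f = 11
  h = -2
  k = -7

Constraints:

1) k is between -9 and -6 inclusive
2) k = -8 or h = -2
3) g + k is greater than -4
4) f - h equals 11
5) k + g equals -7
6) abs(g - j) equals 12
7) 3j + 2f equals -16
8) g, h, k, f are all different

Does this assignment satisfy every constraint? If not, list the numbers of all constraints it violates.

Constraints 3, 4, and 7 are violated.

1) k = -7 lies in [-9, -6] — holds.
2) k = -7 ≠ -8, but h = -2 = -2 (second disjunct) — holds.
3) g + k = 0 + (-7) = -7; -7 ≤ -4, bound -4 not met — fails.
4) f - h = 11 - (-2) = 13, not 11 — fails.
5) k + g = -7 + 0 = -7 — holds.
6) abs(0 - (-12)) = 12 — holds.
7) 3j + 2f = 3(-12) + 2(11) = -14, not -16 — fails.
8) values 0, -2, -7, 11 are pairwise distinct — holds.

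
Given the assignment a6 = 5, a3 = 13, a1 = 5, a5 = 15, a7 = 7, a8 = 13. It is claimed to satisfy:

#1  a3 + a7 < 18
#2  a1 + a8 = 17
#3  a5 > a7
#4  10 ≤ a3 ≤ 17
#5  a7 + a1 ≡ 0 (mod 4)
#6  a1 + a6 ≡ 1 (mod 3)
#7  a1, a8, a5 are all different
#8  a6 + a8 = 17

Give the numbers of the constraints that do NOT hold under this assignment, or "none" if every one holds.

#1 a3 + a7 = 13 + 7 = 20; 20 ≥ 18, bound 18 not met  ✗
#2 a1 + a8 = 5 + 13 = 18, not 17  ✗
#3 a5 = 15, a7 = 7; 15 > 7  ✓
#4 a3 = 13 lies in [10, 17]  ✓
#5 a7 + a1 = 12; 12 mod 4 = 0  ✓
#6 a1 + a6 = 10; 10 mod 3 = 1  ✓
#7 values 5, 13, 15 are pairwise distinct  ✓
#8 a6 + a8 = 5 + 13 = 18, not 17  ✗

Constraints 1, 2, and 8 are violated.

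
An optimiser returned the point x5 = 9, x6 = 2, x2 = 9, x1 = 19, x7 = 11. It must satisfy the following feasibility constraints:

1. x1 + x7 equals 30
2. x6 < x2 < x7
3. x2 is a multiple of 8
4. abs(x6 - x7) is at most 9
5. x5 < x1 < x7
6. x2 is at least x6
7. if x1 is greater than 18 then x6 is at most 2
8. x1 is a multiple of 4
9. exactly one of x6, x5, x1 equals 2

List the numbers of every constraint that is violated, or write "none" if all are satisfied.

Violated: 3, 5, and 8.

1. x1 + x7 = 19 + 11 = 30  OK
2. values 2 < 9 < 11  OK
3. 9 = 8*1 + 1, so 8 does not divide 9  FAIL
4. abs(2 - 11) = 9; 9 ≤ 9  OK
5. values 9, 19, 11; x1 = 19 is not < x7 = 11  FAIL
6. x2 = 9, x6 = 2; 9 ≥ 2  OK
7. x1 = 19 > 18, so we need x6 ≤ 2; x6 = 2 ≤ 2  OK
8. 19 = 4*4 + 3, so 4 does not divide 19  FAIL
9. x6=2, x5=9, x1=19; 1 of them equals 2  OK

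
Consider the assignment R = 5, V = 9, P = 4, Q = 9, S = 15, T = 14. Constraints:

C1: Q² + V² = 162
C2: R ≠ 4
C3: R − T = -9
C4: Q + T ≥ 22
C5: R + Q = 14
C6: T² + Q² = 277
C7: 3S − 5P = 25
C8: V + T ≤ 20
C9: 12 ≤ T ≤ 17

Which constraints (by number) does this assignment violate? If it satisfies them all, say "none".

C1: Q² + V² = 9² + 9² = 81 + 81 = 162  true
C2: R = 5, and 5 ≠ 4  true
C3: R − T = 5 − 14 = -9  true
C4: Q + T = 9 + 14 = 23; 23 ≥ 22  true
C5: R + Q = 5 + 9 = 14  true
C6: T² + Q² = 14² + 9² = 196 + 81 = 277  true
C7: 3S − 5P = 3(15) − 5(4) = 25  true
C8: V + T = 9 + 14 = 23; 23 > 20, bound 20 not met  false
C9: T = 14 lies in [12, 17]  true

No — constraint 8 is not satisfied.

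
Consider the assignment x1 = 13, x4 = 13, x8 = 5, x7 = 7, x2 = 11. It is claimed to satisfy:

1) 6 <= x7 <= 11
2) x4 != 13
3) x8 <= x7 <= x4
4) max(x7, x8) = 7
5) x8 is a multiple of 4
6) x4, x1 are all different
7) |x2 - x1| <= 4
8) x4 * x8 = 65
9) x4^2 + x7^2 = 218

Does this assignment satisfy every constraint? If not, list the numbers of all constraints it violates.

Constraints 2, 5, 6 do not hold.

1) x7 = 7 lies in [6, 11]  ✔
2) x4 = 13, but 13 is required to differ  ✘
3) values 5 <= 7 <= 13  ✔
4) max(7, 5) = 7  ✔
5) 5 = 4*1 + 1, so 4 does not divide 5  ✘
6) x4 = x1 = 13, not all different  ✘
7) |11 - 13| = 2; 2 ≤ 4  ✔
8) x4 * x8 = 13 * 5 = 65  ✔
9) x4^2 + x7^2 = 13^2 + 7^2 = 169 + 49 = 218  ✔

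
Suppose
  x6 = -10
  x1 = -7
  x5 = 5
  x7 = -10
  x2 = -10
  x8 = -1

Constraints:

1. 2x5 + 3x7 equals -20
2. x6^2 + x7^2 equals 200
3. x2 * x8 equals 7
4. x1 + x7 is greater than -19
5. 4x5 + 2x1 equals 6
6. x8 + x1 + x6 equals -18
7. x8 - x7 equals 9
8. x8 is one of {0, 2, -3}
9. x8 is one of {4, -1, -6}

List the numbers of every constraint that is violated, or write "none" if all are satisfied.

1. 2x5 + 3x7 = 2(5) + 3(-10) = -20 — holds.
2. x6^2 + x7^2 = (-10)^2 + (-10)^2 = 100 + 100 = 200 — holds.
3. x2 * x8 = -10 * (-1) = 10, not 7 — does not hold.
4. x1 + x7 = -7 + (-10) = -17; -17 > -19 — holds.
5. 4x5 + 2x1 = 4(5) + 2(-7) = 6 — holds.
6. x8 + x1 + x6 = -1 + (-7) + (-10) = -18 — holds.
7. x8 - x7 = -1 - (-10) = 9 — holds.
8. x8 = -1 is not in {0, 2, -3} — does not hold.
9. x8 = -1 is in {4, -1, -6} — holds.

Violated: 3 and 8.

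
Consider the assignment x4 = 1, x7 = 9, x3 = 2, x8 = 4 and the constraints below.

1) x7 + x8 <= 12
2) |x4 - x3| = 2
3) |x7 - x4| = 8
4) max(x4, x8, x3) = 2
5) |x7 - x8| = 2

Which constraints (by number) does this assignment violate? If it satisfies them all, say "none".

No — constraints 1, 2, 4, 5 are not satisfied.

1) x7 + x8 = 9 + 4 = 13; 13 > 12, bound 12 not met — violated.
2) |1 - 2| = 1, not 2 — violated.
3) |9 - 1| = 8 — OK.
4) max(1, 4, 2) = 4, not 2 — violated.
5) |9 - 4| = 5, not 2 — violated.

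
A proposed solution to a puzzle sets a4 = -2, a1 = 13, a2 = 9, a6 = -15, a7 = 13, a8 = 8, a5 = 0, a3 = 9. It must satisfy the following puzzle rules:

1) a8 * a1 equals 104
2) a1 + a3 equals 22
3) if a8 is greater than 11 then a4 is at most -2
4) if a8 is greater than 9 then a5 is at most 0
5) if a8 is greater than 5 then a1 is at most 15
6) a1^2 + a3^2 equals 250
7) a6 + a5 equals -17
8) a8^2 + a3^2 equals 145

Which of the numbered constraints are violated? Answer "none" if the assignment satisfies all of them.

1) a8 * a1 = 8 * 13 = 104 — OK.
2) a1 + a3 = 13 + 9 = 22 — OK.
3) a8 = 8, not > 11; antecedent false, conditional vacuously true — OK.
4) a8 = 8, not > 9; antecedent false, conditional vacuously true — OK.
5) a8 = 8 > 5, so we need a1 ≤ 15; a1 = 13 ≤ 15 — OK.
6) a1^2 + a3^2 = 13^2 + 9^2 = 169 + 81 = 250 — OK.
7) a6 + a5 = -15 + 0 = -15, not -17 — violated.
8) a8^2 + a3^2 = 8^2 + 9^2 = 64 + 81 = 145 — OK.

The assignment fails constraint 7.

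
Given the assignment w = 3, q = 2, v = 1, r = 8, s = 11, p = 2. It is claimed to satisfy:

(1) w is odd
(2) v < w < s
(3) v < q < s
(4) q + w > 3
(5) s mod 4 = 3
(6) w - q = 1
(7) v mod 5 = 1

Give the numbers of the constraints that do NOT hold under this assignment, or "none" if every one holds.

The assignment satisfies every constraint.

(1) w = 3 is odd — satisfied.
(2) values 1 < 3 < 11 — satisfied.
(3) values 1 < 2 < 11 — satisfied.
(4) q + w = 2 + 3 = 5; 5 > 3 — satisfied.
(5) 11 mod 4 = 3 — satisfied.
(6) w - q = 3 - 2 = 1 — satisfied.
(7) 1 mod 5 = 1 — satisfied.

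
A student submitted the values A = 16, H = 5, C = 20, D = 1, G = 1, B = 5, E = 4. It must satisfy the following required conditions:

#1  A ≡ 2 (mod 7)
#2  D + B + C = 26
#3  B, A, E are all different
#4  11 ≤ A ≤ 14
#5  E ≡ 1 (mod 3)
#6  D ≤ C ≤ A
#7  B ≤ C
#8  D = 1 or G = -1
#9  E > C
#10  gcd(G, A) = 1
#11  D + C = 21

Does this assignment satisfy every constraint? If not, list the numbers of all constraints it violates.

#1 16 mod 7 = 2  true
#2 D + B + C = 1 + 5 + 20 = 26  true
#3 values 5, 16, 4 are pairwise distinct  true
#4 A = 16 is outside [11, 14]  false
#5 4 mod 3 = 1  true
#6 values 1, 20, 16; C = 20 is not ≤ A = 16  false
#7 B = 5, C = 20; 5 ≤ 20  true
#8 D = 1 = 1 (first disjunct)  true
#9 E = 4, C = 20; 4 ≤ 20 (want >)  false
#10 gcd(1, 16) = 1  true
#11 D + C = 1 + 20 = 21  true

No — constraints 4, 6, and 9 are not satisfied.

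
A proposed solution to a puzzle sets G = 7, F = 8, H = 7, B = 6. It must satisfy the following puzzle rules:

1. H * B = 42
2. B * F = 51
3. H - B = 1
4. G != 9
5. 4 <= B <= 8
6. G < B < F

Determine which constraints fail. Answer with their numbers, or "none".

The assignment fails constraints 2 and 6.

1. H * B = 7 * 6 = 42 — OK.
2. B * F = 6 * 8 = 48, not 51 — violated.
3. H - B = 7 - 6 = 1 — OK.
4. G = 7, and 7 ≠ 9 — OK.
5. B = 6 lies in [4, 8] — OK.
6. values 7, 6, 8; G = 7 is not < B = 6 — violated.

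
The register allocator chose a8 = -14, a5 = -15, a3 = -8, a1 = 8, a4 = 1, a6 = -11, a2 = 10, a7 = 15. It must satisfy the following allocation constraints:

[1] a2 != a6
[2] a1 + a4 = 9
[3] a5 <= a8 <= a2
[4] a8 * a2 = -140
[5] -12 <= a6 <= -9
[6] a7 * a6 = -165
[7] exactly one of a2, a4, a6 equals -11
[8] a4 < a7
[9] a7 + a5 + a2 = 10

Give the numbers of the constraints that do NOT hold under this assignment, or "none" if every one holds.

Yes — all constraints hold.

[1] a2 = 10, a6 = -11; distinct — holds.
[2] a1 + a4 = 8 + 1 = 9 — holds.
[3] values -15 <= -14 <= 10 — holds.
[4] a8 * a2 = -14 * 10 = -140 — holds.
[5] a6 = -11 lies in [-12, -9] — holds.
[6] a7 * a6 = 15 * (-11) = -165 — holds.
[7] a2=10, a4=1, a6=-11; 1 of them equals -11 — holds.
[8] a4 = 1, a7 = 15; 1 < 15 — holds.
[9] a7 + a5 + a2 = 15 + (-15) + 10 = 10 — holds.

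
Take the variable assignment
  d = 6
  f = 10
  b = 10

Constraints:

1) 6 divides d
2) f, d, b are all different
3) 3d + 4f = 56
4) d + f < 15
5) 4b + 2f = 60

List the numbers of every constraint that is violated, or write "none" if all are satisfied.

1) 6 / 6 = 1, so 6 divides 6 — holds.
2) f = b = 10, not all different — does not hold.
3) 3d + 4f = 3(6) + 4(10) = 58, not 56 — does not hold.
4) d + f = 6 + 10 = 16; 16 ≥ 15, bound 15 not met — does not hold.
5) 4b + 2f = 4(10) + 2(10) = 60 — holds.

Constraints 2, 3, 4 are violated.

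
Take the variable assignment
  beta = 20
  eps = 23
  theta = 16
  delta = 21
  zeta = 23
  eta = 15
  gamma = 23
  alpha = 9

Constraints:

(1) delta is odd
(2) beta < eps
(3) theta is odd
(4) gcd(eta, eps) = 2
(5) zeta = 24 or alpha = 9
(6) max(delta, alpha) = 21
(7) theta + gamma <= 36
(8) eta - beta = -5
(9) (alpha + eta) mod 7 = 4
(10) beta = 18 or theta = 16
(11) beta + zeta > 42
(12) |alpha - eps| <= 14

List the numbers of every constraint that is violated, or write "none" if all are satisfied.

No — constraints 3, 4, 7, and 9 are not satisfied.

(1) delta = 21 is odd — OK.
(2) beta = 20, eps = 23; 20 < 23 — OK.
(3) theta = 16 is even — violated.
(4) gcd(15, 23) = 1, not 2 — violated.
(5) zeta = 23 ≠ 24, but alpha = 9 = 9 (second disjunct) — OK.
(6) max(21, 9) = 21 — OK.
(7) theta + gamma = 16 + 23 = 39; 39 > 36, bound 36 not met — violated.
(8) eta - beta = 15 - 20 = -5 — OK.
(9) alpha + eta = 24; 24 mod 7 = 3, not 4 — violated.
(10) beta = 20 ≠ 18, but theta = 16 = 16 (second disjunct) — OK.
(11) beta + zeta = 20 + 23 = 43; 43 > 42 — OK.
(12) |9 - 23| = 14; 14 ≤ 14 — OK.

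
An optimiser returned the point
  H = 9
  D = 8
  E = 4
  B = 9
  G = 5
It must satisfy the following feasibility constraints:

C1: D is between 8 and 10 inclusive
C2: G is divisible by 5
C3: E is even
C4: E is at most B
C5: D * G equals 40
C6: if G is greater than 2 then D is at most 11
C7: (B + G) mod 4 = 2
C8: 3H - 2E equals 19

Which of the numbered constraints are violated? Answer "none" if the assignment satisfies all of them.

No violations.

C1: D = 8 lies in [8, 10]  true
C2: 5 / 5 = 1, so 5 divides 5  true
C3: E = 4 is even  true
C4: E = 4, B = 9; 4 ≤ 9  true
C5: D * G = 8 * 5 = 40  true
C6: G = 5 > 2, so we need D ≤ 11; D = 8 ≤ 11  true
C7: B + G = 14; 14 mod 4 = 2  true
C8: 3H - 2E = 3(9) - 2(4) = 19  true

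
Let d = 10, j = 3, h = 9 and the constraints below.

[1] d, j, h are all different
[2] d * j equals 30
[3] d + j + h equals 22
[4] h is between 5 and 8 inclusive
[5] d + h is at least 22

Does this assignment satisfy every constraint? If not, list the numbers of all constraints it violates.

Constraints 4 and 5 do not hold.

[1] values 10, 3, 9 are pairwise distinct — holds.
[2] d * j = 10 * 3 = 30 — holds.
[3] d + j + h = 10 + 3 + 9 = 22 — holds.
[4] h = 9 is outside [5, 8] — does not hold.
[5] d + h = 10 + 9 = 19; 19 < 22, bound 22 not met — does not hold.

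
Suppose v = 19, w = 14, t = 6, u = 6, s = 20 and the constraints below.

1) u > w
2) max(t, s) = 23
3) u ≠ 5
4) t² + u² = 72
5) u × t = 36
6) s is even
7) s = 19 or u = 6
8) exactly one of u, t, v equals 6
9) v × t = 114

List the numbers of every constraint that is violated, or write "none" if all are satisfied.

1) u = 6, w = 14; 6 ≤ 14 (want >) — does not hold.
2) max(6, 20) = 20, not 23 — does not hold.
3) u = 6, and 6 ≠ 5 — holds.
4) t² + u² = 6² + 6² = 36 + 36 = 72 — holds.
5) u × t = 6 × 6 = 36 — holds.
6) s = 20 is even — holds.
7) s = 20 ≠ 19, but u = 6 = 6 (second disjunct) — holds.
8) u=6, t=6, v=19; 2 of them equal 6, not exactly one — does not hold.
9) v × t = 19 × 6 = 114 — holds.

No — constraints 1, 2, 8 are not satisfied.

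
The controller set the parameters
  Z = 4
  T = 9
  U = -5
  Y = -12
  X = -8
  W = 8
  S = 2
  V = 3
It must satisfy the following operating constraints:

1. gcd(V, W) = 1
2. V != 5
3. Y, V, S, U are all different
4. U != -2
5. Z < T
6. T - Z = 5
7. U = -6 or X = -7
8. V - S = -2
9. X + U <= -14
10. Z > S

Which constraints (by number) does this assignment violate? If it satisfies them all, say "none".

1. gcd(3, 8) = 1  OK
2. V = 3, and 3 ≠ 5  OK
3. values -12, 3, 2, -5 are pairwise distinct  OK
4. U = -5, and -5 ≠ -2  OK
5. Z = 4, T = 9; 4 < 9  OK
6. T - Z = 9 - 4 = 5  OK
7. U = -5 ≠ -6 and X = -8 ≠ -7; both disjuncts false  FAIL
8. V - S = 3 - 2 = 1, not -2  FAIL
9. X + U = -8 + (-5) = -13; -13 > -14, bound -14 not met  FAIL
10. Z = 4, S = 2; 4 > 2  OK

Violated: 7, 8, 9.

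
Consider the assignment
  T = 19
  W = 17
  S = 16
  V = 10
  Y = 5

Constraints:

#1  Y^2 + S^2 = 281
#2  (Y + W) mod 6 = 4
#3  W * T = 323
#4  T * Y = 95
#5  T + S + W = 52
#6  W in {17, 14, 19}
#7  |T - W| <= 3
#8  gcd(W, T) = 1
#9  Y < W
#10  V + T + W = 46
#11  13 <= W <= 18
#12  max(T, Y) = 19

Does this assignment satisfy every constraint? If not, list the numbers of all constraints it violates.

#1 Y^2 + S^2 = 5^2 + 16^2 = 25 + 256 = 281  ✓
#2 Y + W = 22; 22 mod 6 = 4  ✓
#3 W * T = 17 * 19 = 323  ✓
#4 T * Y = 19 * 5 = 95  ✓
#5 T + S + W = 19 + 16 + 17 = 52  ✓
#6 W = 17 is in {17, 14, 19}  ✓
#7 |19 - 17| = 2; 2 ≤ 3  ✓
#8 gcd(17, 19) = 1  ✓
#9 Y = 5, W = 17; 5 < 17  ✓
#10 V + T + W = 10 + 19 + 17 = 46  ✓
#11 W = 17 lies in [13, 18]  ✓
#12 max(19, 5) = 19  ✓

No violations.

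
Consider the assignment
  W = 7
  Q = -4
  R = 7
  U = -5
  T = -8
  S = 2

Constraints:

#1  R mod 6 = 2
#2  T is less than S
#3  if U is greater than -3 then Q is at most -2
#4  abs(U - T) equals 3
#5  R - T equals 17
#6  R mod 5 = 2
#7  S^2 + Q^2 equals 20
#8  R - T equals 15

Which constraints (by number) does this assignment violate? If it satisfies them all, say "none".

Constraints 1 and 5 are violated.

#1 7 mod 6 = 1, not 2  fails
#2 T = -8, S = 2; -8 < 2  holds
#3 U = -5, not > -3; antecedent false, conditional vacuously true  holds
#4 abs(-5 - (-8)) = 3  holds
#5 R - T = 7 - (-8) = 15, not 17  fails
#6 7 mod 5 = 2  holds
#7 S^2 + Q^2 = 2^2 + (-4)^2 = 4 + 16 = 20  holds
#8 R - T = 7 - (-8) = 15  holds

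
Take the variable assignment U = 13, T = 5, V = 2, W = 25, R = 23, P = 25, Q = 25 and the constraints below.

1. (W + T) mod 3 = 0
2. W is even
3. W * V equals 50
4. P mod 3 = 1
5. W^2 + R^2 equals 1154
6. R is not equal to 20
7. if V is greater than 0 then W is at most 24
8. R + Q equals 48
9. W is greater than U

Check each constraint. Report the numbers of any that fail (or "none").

Constraints 2 and 7 do not hold.

1. W + T = 30; 30 mod 3 = 0  true
2. W = 25 is odd  false
3. W * V = 25 * 2 = 50  true
4. 25 mod 3 = 1  true
5. W^2 + R^2 = 25^2 + 23^2 = 625 + 529 = 1154  true
6. R = 23, and 23 ≠ 20  true
7. V = 2 > 0, so we need W ≤ 24; but W = 25 > 24  false
8. R + Q = 23 + 25 = 48  true
9. W = 25, U = 13; 25 > 13  true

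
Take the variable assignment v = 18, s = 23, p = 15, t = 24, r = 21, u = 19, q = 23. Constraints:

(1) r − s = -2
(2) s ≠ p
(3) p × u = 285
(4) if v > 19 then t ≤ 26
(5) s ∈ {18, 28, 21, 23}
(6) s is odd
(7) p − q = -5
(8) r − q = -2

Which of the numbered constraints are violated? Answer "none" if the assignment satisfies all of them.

The assignment fails constraint 7.

(1) r − s = 21 − 23 = -2 — holds.
(2) s = 23, p = 15; distinct — holds.
(3) p × u = 15 × 19 = 285 — holds.
(4) v = 18, not > 19; antecedent false, conditional vacuously true — holds.
(5) s = 23 is in {18, 28, 21, 23} — holds.
(6) s = 23 is odd — holds.
(7) p − q = 15 − 23 = -8, not -5 — does not hold.
(8) r − q = 21 − 23 = -2 — holds.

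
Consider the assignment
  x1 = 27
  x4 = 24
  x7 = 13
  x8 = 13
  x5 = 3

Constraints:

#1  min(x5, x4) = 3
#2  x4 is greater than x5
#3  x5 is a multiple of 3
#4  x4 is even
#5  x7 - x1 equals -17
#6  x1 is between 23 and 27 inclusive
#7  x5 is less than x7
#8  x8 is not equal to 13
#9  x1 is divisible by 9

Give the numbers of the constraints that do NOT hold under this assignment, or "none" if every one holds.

#1 min(3, 24) = 3  ✓
#2 x4 = 24, x5 = 3; 24 > 3  ✓
#3 3 / 3 = 1, so 3 divides 3  ✓
#4 x4 = 24 is even  ✓
#5 x7 - x1 = 13 - 27 = -14, not -17  ✗
#6 x1 = 27 lies in [23, 27]  ✓
#7 x5 = 3, x7 = 13; 3 < 13  ✓
#8 x8 = 13, but 13 is required to differ  ✗
#9 27 / 9 = 3, so 9 divides 27  ✓

The assignment fails constraints 5, 8.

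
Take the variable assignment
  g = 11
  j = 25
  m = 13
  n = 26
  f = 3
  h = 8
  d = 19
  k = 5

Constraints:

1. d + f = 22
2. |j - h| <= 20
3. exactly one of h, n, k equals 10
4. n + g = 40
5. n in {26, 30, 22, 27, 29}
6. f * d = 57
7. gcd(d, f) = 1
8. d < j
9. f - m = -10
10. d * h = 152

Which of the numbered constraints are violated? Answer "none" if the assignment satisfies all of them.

The assignment fails constraints 3 and 4.

1. d + f = 19 + 3 = 22 — OK.
2. |25 - 8| = 17; 17 ≤ 20 — OK.
3. h=8, n=26, k=5; 0 of them equal 10, not exactly one — violated.
4. n + g = 26 + 11 = 37, not 40 — violated.
5. n = 26 is in {26, 30, 22, 27, 29} — OK.
6. f * d = 3 * 19 = 57 — OK.
7. gcd(19, 3) = 1 — OK.
8. d = 19, j = 25; 19 < 25 — OK.
9. f - m = 3 - 13 = -10 — OK.
10. d * h = 19 * 8 = 152 — OK.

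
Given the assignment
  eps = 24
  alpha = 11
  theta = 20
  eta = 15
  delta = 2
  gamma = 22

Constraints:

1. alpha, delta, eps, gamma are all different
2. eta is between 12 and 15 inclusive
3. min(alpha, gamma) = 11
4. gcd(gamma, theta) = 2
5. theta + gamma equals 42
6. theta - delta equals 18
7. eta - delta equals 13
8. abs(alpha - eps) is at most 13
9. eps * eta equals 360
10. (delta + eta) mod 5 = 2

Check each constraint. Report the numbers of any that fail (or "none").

1. values 11, 2, 24, 22 are pairwise distinct — holds.
2. eta = 15 lies in [12, 15] — holds.
3. min(11, 22) = 11 — holds.
4. gcd(22, 20) = 2 — holds.
5. theta + gamma = 20 + 22 = 42 — holds.
6. theta - delta = 20 - 2 = 18 — holds.
7. eta - delta = 15 - 2 = 13 — holds.
8. abs(11 - 24) = 13; 13 ≤ 13 — holds.
9. eps * eta = 24 * 15 = 360 — holds.
10. delta + eta = 17; 17 mod 5 = 2 — holds.

All constraints are satisfied.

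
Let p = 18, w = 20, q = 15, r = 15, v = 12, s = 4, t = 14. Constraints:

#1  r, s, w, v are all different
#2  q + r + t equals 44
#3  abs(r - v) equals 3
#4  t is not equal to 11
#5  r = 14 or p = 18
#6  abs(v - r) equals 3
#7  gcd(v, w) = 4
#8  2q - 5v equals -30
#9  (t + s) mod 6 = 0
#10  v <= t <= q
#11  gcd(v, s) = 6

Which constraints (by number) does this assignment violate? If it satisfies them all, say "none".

Constraint 11 does not hold.

#1 values 15, 4, 20, 12 are pairwise distinct  ✔
#2 q + r + t = 15 + 15 + 14 = 44  ✔
#3 abs(15 - 12) = 3  ✔
#4 t = 14, and 14 ≠ 11  ✔
#5 r = 15 ≠ 14, but p = 18 = 18 (second disjunct)  ✔
#6 abs(12 - 15) = 3  ✔
#7 gcd(12, 20) = 4  ✔
#8 2q - 5v = 2(15) - 5(12) = -30  ✔
#9 t + s = 18; 18 mod 6 = 0  ✔
#10 values 12 <= 14 <= 15  ✔
#11 gcd(12, 4) = 4, not 6  ✘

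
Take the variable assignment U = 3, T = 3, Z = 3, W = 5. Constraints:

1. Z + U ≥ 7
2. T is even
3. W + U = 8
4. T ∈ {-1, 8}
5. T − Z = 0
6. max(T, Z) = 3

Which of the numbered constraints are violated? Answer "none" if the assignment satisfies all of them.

Violated: 1, 2, and 4.

1. Z + U = 3 + 3 = 6; 6 < 7, bound 7 not met  ✗
2. T = 3 is odd  ✗
3. W + U = 5 + 3 = 8  ✓
4. T = 3 is not in {-1, 8}  ✗
5. T − Z = 3 − 3 = 0  ✓
6. max(3, 3) = 3  ✓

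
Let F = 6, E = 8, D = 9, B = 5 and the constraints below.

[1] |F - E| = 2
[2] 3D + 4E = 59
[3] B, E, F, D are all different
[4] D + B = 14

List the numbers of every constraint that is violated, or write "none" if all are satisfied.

[1] |6 - 8| = 2  ✔
[2] 3D + 4E = 3(9) + 4(8) = 59  ✔
[3] values 5, 8, 6, 9 are pairwise distinct  ✔
[4] D + B = 9 + 5 = 14  ✔

Yes — all constraints hold.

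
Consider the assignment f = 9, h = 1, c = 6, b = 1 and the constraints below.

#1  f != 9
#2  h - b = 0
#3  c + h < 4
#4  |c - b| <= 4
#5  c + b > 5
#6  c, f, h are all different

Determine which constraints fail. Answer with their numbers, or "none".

#1 f = 9, but 9 is required to differ  false
#2 h - b = 1 - 1 = 0  true
#3 c + h = 6 + 1 = 7; 7 ≥ 4, bound 4 not met  false
#4 |6 - 1| = 5; 5 > 4, exceeds bound 4  false
#5 c + b = 6 + 1 = 7; 7 > 5  true
#6 values 6, 9, 1 are pairwise distinct  true

Constraints 1, 3, and 4 do not hold.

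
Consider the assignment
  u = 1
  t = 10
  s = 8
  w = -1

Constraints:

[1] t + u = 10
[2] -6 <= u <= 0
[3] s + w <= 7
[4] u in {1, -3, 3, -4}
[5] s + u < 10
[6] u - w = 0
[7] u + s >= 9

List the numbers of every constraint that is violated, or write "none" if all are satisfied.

No — constraints 1, 2, and 6 are not satisfied.

[1] t + u = 10 + 1 = 11, not 10  fails
[2] u = 1 is outside [-6, 0]  fails
[3] s + w = 8 + (-1) = 7; 7 ≤ 7  holds
[4] u = 1 is in {1, -3, 3, -4}  holds
[5] s + u = 8 + 1 = 9; 9 < 10  holds
[6] u - w = 1 - (-1) = 2, not 0  fails
[7] u + s = 1 + 8 = 9; 9 ≥ 9  holds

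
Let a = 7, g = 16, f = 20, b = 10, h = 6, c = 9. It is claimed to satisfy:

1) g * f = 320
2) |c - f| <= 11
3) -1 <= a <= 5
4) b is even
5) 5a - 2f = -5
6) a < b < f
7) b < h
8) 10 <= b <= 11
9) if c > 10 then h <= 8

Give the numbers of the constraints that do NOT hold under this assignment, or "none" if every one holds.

1) g * f = 16 * 20 = 320 — holds.
2) |9 - 20| = 11; 11 ≤ 11 — holds.
3) a = 7 is outside [-1, 5] — fails.
4) b = 10 is even — holds.
5) 5a - 2f = 5(7) - 2(20) = -5 — holds.
6) values 7 < 10 < 20 — holds.
7) b = 10, h = 6; 10 ≥ 6 (want <) — fails.
8) b = 10 lies in [10, 11] — holds.
9) c = 9, not > 10; antecedent false, conditional vacuously true — holds.

Constraints 3 and 7 do not hold.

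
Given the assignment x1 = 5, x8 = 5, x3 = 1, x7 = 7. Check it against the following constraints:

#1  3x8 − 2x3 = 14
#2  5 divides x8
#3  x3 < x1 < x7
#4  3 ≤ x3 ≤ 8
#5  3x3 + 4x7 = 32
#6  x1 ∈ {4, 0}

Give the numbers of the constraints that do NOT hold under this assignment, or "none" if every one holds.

#1 3x8 − 2x3 = 3(5) − 2(1) = 13, not 14  fails
#2 5 / 5 = 1, so 5 divides 5  holds
#3 values 1 < 5 < 7  holds
#4 x3 = 1 is outside [3, 8]  fails
#5 3x3 + 4x7 = 3(1) + 4(7) = 31, not 32  fails
#6 x1 = 5 is not in {4, 0}  fails

Constraints 1, 4, 5, and 6 are violated.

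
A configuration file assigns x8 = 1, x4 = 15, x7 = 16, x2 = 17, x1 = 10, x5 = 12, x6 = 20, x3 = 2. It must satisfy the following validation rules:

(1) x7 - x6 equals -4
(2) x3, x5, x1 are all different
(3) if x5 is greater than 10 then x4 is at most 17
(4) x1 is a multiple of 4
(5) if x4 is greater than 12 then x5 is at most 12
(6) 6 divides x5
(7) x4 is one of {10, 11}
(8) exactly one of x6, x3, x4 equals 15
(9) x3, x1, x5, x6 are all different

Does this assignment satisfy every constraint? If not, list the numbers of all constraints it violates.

(1) x7 - x6 = 16 - 20 = -4  ✔
(2) values 2, 12, 10 are pairwise distinct  ✔
(3) x5 = 12 > 10, so we need x4 ≤ 17; x4 = 15 ≤ 17  ✔
(4) 10 = 4*2 + 2, so 4 does not divide 10  ✘
(5) x4 = 15 > 12, so we need x5 ≤ 12; x5 = 12 ≤ 12  ✔
(6) 12 / 6 = 2, so 6 divides 12  ✔
(7) x4 = 15 is not in {10, 11}  ✘
(8) x6=20, x3=2, x4=15; 1 of them equals 15  ✔
(9) values 2, 10, 12, 20 are pairwise distinct  ✔

Violated: 4 and 7.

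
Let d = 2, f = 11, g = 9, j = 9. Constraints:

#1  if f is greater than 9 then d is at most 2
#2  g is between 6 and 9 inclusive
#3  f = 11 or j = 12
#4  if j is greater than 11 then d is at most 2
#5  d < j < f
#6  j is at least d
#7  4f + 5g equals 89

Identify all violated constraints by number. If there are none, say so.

#1 f = 11 > 9, so we need d ≤ 2; d = 2 ≤ 2  ✓
#2 g = 9 lies in [6, 9]  ✓
#3 f = 11 = 11 (first disjunct)  ✓
#4 j = 9, not > 11; antecedent false, conditional vacuously true  ✓
#5 values 2 < 9 < 11  ✓
#6 j = 9, d = 2; 9 ≥ 2  ✓
#7 4f + 5g = 4(11) + 5(9) = 89  ✓

The assignment satisfies every constraint.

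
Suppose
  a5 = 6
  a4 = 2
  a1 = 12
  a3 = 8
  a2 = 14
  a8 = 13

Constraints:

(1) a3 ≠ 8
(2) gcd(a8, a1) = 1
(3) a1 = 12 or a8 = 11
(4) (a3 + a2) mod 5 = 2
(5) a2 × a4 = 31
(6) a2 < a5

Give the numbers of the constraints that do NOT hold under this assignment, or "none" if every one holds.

(1) a3 = 8, but 8 is required to differ — violated.
(2) gcd(13, 12) = 1 — satisfied.
(3) a1 = 12 = 12 (first disjunct) — satisfied.
(4) a3 + a2 = 22; 22 mod 5 = 2 — satisfied.
(5) a2 × a4 = 14 × 2 = 28, not 31 — violated.
(6) a2 = 14, a5 = 6; 14 ≥ 6 (want <) — violated.

Constraints 1, 5, 6 are violated.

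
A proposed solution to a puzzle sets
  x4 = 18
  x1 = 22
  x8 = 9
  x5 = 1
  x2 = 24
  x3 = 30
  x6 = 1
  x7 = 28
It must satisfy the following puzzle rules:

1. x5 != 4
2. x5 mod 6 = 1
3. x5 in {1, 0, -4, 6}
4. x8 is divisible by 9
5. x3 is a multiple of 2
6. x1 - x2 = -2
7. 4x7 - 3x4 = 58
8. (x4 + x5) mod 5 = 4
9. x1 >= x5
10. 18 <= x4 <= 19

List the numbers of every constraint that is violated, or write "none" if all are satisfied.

1. x5 = 1, and 1 ≠ 4  yes
2. 1 mod 6 = 1  yes
3. x5 = 1 is in {1, 0, -4, 6}  yes
4. 9 / 9 = 1, so 9 divides 9  yes
5. 30 / 2 = 15, so 2 divides 30  yes
6. x1 - x2 = 22 - 24 = -2  yes
7. 4x7 - 3x4 = 4(28) - 3(18) = 58  yes
8. x4 + x5 = 19; 19 mod 5 = 4  yes
9. x1 = 22, x5 = 1; 22 ≥ 1  yes
10. x4 = 18 lies in [18, 19]  yes

The assignment satisfies every constraint.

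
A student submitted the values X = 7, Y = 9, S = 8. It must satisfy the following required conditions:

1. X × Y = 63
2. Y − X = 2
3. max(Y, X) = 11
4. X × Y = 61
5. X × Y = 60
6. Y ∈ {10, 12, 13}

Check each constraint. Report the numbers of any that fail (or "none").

1. X × Y = 7 × 9 = 63  true
2. Y − X = 9 − 7 = 2  true
3. max(9, 7) = 9, not 11  false
4. X × Y = 7 × 9 = 63, not 61  false
5. X × Y = 7 × 9 = 63, not 60  false
6. Y = 9 is not in {10, 12, 13}  false

Constraints 3, 4, 5, 6 are violated.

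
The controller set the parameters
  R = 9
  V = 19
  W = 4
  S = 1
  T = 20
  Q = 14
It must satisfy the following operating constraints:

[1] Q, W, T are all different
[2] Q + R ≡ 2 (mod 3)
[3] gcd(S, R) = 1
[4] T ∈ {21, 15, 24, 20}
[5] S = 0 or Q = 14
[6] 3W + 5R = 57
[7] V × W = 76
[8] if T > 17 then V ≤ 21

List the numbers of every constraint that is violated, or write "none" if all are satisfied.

[1] values 14, 4, 20 are pairwise distinct — satisfied.
[2] Q + R = 23; 23 mod 3 = 2 — satisfied.
[3] gcd(1, 9) = 1 — satisfied.
[4] T = 20 is in {21, 15, 24, 20} — satisfied.
[5] S = 1 ≠ 0, but Q = 14 = 14 (second disjunct) — satisfied.
[6] 3W + 5R = 3(4) + 5(9) = 57 — satisfied.
[7] V × W = 19 × 4 = 76 — satisfied.
[8] T = 20 > 17, so we need V ≤ 21; V = 19 ≤ 21 — satisfied.

The assignment satisfies every constraint.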